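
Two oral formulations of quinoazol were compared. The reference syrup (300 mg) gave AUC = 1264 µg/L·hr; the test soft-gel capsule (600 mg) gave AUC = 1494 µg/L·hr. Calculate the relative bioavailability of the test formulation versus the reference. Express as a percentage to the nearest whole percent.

F_rel = 59%

F_rel = (AUC_test/D_test) / (AUC_ref/D_ref)
      = (1494/600) / (1264/300)
      = 2.49 / 4.21333 = 0.5910 = 59.10%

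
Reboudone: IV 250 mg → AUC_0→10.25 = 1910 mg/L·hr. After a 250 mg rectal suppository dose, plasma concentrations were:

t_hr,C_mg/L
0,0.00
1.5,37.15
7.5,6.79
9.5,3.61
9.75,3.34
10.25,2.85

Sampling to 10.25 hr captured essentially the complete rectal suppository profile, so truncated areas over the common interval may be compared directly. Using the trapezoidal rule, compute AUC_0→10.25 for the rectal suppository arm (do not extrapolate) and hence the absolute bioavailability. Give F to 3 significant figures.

F = 0.0903

Trapezoidal AUC_0→10.25 (rectal suppository):
  [0→1.5]: (0.00+37.15)/2 × 1.5 = 27.8625
  [1.5→7.5]: (37.15+6.79)/2 × 6 = 131.82
  [7.5→9.5]: (6.79+3.61)/2 × 2 = 10.4
  [9.5→9.75]: (3.61+3.34)/2 × 0.25 = 0.86875
  [9.75→10.25]: (3.34+2.85)/2 × 0.5 = 1.5475
  Sum = 172.49875 mg/L·hr
F = (AUC_ev/D_ev)/(AUC_iv/D_iv) = (172.49875/250)/(1910/250) = 0.689995/7.64 = 0.0903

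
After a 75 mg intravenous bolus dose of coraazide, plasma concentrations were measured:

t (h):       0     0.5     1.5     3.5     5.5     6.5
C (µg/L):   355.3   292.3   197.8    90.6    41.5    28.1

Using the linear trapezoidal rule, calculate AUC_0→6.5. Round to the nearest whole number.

AUC = 862 µg/L·h

Trapezoidal AUC_0→6.5:
  [0→0.5]: (355.3+292.3)/2 × 0.5 = 161.9
  [0.5→1.5]: (292.3+197.8)/2 × 1 = 245.05
  [1.5→3.5]: (197.8+90.6)/2 × 2 = 288.4
  [3.5→5.5]: (90.6+41.5)/2 × 2 = 132.1
  [5.5→6.5]: (41.5+28.1)/2 × 1 = 34.8
  Sum = 862.25 µg/L·h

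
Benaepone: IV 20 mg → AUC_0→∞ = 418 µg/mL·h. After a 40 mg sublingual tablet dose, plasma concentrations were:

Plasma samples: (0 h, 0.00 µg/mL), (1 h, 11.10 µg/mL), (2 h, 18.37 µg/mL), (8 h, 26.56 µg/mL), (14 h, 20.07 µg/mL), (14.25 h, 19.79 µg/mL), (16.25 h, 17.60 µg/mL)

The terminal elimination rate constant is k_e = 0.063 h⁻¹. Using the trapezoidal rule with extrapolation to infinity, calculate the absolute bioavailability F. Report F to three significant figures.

F = 0.738

Trapezoidal AUC_0→16.25 (sublingual tablet):
  [0→1]: (0.00+11.10)/2 × 1 = 5.55
  [1→2]: (11.10+18.37)/2 × 1 = 14.735
  [2→8]: (18.37+26.56)/2 × 6 = 134.79
  [8→14]: (26.56+20.07)/2 × 6 = 139.89
  [14→14.25]: (20.07+19.79)/2 × 0.25 = 4.9825
  [14.25→16.25]: (19.79+17.60)/2 × 2 = 37.39
  Sum = 337.3375 µg/mL·h
Tail: C_last/k_e = 17.60/0.063 = 279.365
AUC_0→∞ (sublingual tablet) = 337.3375 + 279.365 = 616.7025 µg/mL·h
F = (AUC_ev/D_ev)/(AUC_iv/D_iv) = (616.7025/40)/(418/20) = 15.4176/20.9 = 0.7377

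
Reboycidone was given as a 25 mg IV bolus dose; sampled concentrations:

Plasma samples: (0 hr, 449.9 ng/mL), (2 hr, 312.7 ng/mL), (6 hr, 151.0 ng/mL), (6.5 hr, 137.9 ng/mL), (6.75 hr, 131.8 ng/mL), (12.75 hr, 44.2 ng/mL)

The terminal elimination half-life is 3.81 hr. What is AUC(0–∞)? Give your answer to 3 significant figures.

Trapezoidal AUC_0→12.75:
  [0→2]: (449.9+312.7)/2 × 2 = 762.6
  [2→6]: (312.7+151.0)/2 × 4 = 927.4
  [6→6.5]: (151.0+137.9)/2 × 0.5 = 72.225
  [6.5→6.75]: (137.9+131.8)/2 × 0.25 = 33.7125
  [6.75→12.75]: (131.8+44.2)/2 × 6 = 528.0
  Sum = 2323.9375 ng/mL·hr
k_e = ln2 / t½ = 0.693147 / 3.81 = 0.1819 hr^-1
Extrapolated tail: C_last / k_e = 44.2 / 0.1819 = 242.991
AUC_0→∞ = 2323.9375 + 242.991 = 2566.9285 ng/mL·hr

AUC = 2570 ng/mL·hr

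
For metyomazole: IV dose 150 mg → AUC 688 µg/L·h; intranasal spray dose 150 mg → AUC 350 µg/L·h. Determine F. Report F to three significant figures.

F = (AUC_ev / D_ev) / (AUC_iv / D_iv)
  = (350/150) / (688/150)
  = 2.33333 / 4.58667 = 0.5087

F = 0.509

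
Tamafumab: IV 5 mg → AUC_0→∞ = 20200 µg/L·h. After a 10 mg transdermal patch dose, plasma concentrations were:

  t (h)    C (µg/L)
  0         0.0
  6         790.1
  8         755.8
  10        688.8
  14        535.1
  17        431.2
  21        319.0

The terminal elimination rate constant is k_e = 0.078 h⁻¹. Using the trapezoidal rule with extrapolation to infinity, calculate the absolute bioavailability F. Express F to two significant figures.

F = 0.37

Trapezoidal AUC_0→21 (transdermal patch):
  [0→6]: (0.0+790.1)/2 × 6 = 2370.3
  [6→8]: (790.1+755.8)/2 × 2 = 1545.9
  [8→10]: (755.8+688.8)/2 × 2 = 1444.6
  [10→14]: (688.8+535.1)/2 × 4 = 2447.8
  [14→17]: (535.1+431.2)/2 × 3 = 1449.45
  [17→21]: (431.2+319.0)/2 × 4 = 1500.4
  Sum = 10758.45 µg/L·h
Tail: C_last/k_e = 319.0/0.078 = 4089.744
AUC_0→∞ (transdermal patch) = 10758.45 + 4089.744 = 14848.194 µg/L·h
F = (AUC_ev/D_ev)/(AUC_iv/D_iv) = (14848.194/10)/(20200/5) = 1484.8194/4040 = 0.3675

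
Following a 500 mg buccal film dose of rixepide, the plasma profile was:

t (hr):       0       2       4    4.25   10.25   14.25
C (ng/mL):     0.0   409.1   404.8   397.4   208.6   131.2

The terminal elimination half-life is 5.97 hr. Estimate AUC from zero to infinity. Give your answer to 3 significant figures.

Trapezoidal AUC_0→14.25:
  [0→2]: (0.0+409.1)/2 × 2 = 409.1
  [2→4]: (409.1+404.8)/2 × 2 = 813.9
  [4→4.25]: (404.8+397.4)/2 × 0.25 = 100.275
  [4.25→10.25]: (397.4+208.6)/2 × 6 = 1818.0
  [10.25→14.25]: (208.6+131.2)/2 × 4 = 679.6
  Sum = 3820.875 ng/mL·hr
k_e = ln2 / t½ = 0.693147 / 5.97 = 0.1161 hr^-1
Extrapolated tail: C_last / k_e = 131.2 / 0.1161 = 1130.060
AUC_0→∞ = 3820.875 + 1130.060 = 4950.935 ng/mL·hr

AUC = 4950 ng/mL·hr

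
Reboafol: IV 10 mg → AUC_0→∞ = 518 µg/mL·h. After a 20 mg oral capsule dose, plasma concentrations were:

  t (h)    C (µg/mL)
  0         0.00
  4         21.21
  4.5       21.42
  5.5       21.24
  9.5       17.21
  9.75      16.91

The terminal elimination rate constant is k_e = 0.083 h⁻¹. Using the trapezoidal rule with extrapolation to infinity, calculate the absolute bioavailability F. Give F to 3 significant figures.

F = 0.347

Trapezoidal AUC_0→9.75 (oral capsule):
  [0→4]: (0.00+21.21)/2 × 4 = 42.42
  [4→4.5]: (21.21+21.42)/2 × 0.5 = 10.6575
  [4.5→5.5]: (21.42+21.24)/2 × 1 = 21.33
  [5.5→9.5]: (21.24+17.21)/2 × 4 = 76.9
  [9.5→9.75]: (17.21+16.91)/2 × 0.25 = 4.265
  Sum = 155.5725 µg/mL·h
Tail: C_last/k_e = 16.91/0.083 = 203.735
AUC_0→∞ (oral capsule) = 155.5725 + 203.735 = 359.3075 µg/mL·h
F = (AUC_ev/D_ev)/(AUC_iv/D_iv) = (359.3075/20)/(518/10) = 17.965375/51.8 = 0.3468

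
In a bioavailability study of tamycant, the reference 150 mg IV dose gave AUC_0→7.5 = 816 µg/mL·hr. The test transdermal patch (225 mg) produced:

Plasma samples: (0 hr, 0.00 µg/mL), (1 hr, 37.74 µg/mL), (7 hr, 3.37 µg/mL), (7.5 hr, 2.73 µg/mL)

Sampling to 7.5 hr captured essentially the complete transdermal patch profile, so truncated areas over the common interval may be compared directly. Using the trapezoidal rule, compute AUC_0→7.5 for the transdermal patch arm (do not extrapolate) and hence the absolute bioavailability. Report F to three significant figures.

F = 0.117

Trapezoidal AUC_0→7.5 (transdermal patch):
  [0→1]: (0.00+37.74)/2 × 1 = 18.87
  [1→7]: (37.74+3.37)/2 × 6 = 123.33
  [7→7.5]: (3.37+2.73)/2 × 0.5 = 1.525
  Sum = 143.725 µg/mL·hr
F = (AUC_ev/D_ev)/(AUC_iv/D_iv) = (143.725/225)/(816/150) = 0.638778/5.44 = 0.1174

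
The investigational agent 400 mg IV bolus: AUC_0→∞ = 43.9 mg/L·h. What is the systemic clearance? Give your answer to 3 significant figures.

CL = Dose_iv / AUC_0→∞
   = 400 / 43.9 = 9.11162 L/h

CL = 9.11 L/h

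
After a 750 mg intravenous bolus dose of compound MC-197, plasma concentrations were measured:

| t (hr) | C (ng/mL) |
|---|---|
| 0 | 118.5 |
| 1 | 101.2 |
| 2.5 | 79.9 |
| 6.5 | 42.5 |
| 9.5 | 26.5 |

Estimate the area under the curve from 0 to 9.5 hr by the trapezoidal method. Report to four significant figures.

Trapezoidal AUC_0→9.5:
  [0→1]: (118.5+101.2)/2 × 1 = 109.85
  [1→2.5]: (101.2+79.9)/2 × 1.5 = 135.825
  [2.5→6.5]: (79.9+42.5)/2 × 4 = 244.8
  [6.5→9.5]: (42.5+26.5)/2 × 3 = 103.5
  Sum = 593.975 ng/mL·hr

AUC = 594.0 ng/mL·hr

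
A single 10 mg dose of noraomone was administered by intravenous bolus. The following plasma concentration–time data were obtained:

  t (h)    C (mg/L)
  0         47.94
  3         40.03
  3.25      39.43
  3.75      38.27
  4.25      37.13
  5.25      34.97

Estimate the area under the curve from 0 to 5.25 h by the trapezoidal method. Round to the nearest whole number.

Trapezoidal AUC_0→5.25:
  [0→3]: (47.94+40.03)/2 × 3 = 131.955
  [3→3.25]: (40.03+39.43)/2 × 0.25 = 9.9325
  [3.25→3.75]: (39.43+38.27)/2 × 0.5 = 19.425
  [3.75→4.25]: (38.27+37.13)/2 × 0.5 = 18.85
  [4.25→5.25]: (37.13+34.97)/2 × 1 = 36.05
  Sum = 216.2125 mg/L·h

AUC = 216 mg/L·h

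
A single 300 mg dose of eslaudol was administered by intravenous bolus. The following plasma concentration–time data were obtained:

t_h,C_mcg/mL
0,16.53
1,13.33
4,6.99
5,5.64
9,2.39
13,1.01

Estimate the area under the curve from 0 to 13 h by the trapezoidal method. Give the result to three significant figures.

AUC = 74.6 mcg/mL·h

Trapezoidal AUC_0→13:
  [0→1]: (16.53+13.33)/2 × 1 = 14.93
  [1→4]: (13.33+6.99)/2 × 3 = 30.48
  [4→5]: (6.99+5.64)/2 × 1 = 6.315
  [5→9]: (5.64+2.39)/2 × 4 = 16.06
  [9→13]: (2.39+1.01)/2 × 4 = 6.8
  Sum = 74.585 mcg/mL·h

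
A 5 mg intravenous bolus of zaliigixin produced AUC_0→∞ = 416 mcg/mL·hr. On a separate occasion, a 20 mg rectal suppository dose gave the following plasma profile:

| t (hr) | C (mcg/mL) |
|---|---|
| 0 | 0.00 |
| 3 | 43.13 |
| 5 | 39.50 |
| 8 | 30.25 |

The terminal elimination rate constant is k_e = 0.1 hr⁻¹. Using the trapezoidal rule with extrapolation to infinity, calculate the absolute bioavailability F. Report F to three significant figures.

F = 0.333

Trapezoidal AUC_0→8 (rectal suppository):
  [0→3]: (0.00+43.13)/2 × 3 = 64.695
  [3→5]: (43.13+39.50)/2 × 2 = 82.63
  [5→8]: (39.50+30.25)/2 × 3 = 104.625
  Sum = 251.95 mcg/mL·hr
Tail: C_last/k_e = 30.25/0.1 = 302.500
AUC_0→∞ (rectal suppository) = 251.95 + 302.500 = 554.45 mcg/mL·hr
F = (AUC_ev/D_ev)/(AUC_iv/D_iv) = (554.45/20)/(416/5) = 27.7225/83.2 = 0.3332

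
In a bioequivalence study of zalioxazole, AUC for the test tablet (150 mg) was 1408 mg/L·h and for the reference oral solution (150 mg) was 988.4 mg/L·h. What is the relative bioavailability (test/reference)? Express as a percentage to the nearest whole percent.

F_rel = (AUC_test/D_test) / (AUC_ref/D_ref)
      = (1408/150) / (988.4/150)
      = 9.38667 / 6.58933 = 1.4245 = 142.45%

F_rel = 142%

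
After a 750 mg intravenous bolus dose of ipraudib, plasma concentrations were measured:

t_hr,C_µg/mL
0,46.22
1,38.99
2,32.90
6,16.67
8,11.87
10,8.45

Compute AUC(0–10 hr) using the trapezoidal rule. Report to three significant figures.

AUC = 227 µg/mL·hr

Trapezoidal AUC_0→10:
  [0→1]: (46.22+38.99)/2 × 1 = 42.605
  [1→2]: (38.99+32.90)/2 × 1 = 35.945
  [2→6]: (32.90+16.67)/2 × 4 = 99.14
  [6→8]: (16.67+11.87)/2 × 2 = 28.54
  [8→10]: (11.87+8.45)/2 × 2 = 20.32
  Sum = 226.55 µg/mL·hr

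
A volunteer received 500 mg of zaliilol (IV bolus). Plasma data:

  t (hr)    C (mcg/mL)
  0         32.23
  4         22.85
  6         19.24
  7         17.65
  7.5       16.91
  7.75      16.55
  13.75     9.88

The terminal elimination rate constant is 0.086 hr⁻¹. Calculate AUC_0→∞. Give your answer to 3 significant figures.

Trapezoidal AUC_0→13.75:
  [0→4]: (32.23+22.85)/2 × 4 = 110.16
  [4→6]: (22.85+19.24)/2 × 2 = 42.09
  [6→7]: (19.24+17.65)/2 × 1 = 18.445
  [7→7.5]: (17.65+16.91)/2 × 0.5 = 8.64
  [7.5→7.75]: (16.91+16.55)/2 × 0.25 = 4.1825
  [7.75→13.75]: (16.55+9.88)/2 × 6 = 79.29
  Sum = 262.8075 mcg/mL·hr
Extrapolated tail: C_last / k_e = 9.88 / 0.086 = 114.884
AUC_0→∞ = 262.8075 + 114.884 = 377.6915 mcg/mL·hr

AUC = 378 mcg/mL·hr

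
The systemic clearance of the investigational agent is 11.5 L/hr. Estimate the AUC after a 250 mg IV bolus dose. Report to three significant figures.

AUC_0→∞ = Dose_iv / CL
        = 250 / 11.5 = 21.7391 mg/L·hr

AUC = 21.7 mg/L·hr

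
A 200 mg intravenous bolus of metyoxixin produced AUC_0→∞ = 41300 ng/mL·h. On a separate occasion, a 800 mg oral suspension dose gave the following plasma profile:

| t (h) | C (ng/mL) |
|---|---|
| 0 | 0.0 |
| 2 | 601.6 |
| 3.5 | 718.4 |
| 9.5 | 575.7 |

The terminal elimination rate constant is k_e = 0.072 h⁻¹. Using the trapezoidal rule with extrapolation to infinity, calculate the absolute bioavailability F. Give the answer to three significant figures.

Trapezoidal AUC_0→9.5 (oral suspension):
  [0→2]: (0.0+601.6)/2 × 2 = 601.6
  [2→3.5]: (601.6+718.4)/2 × 1.5 = 990.0
  [3.5→9.5]: (718.4+575.7)/2 × 6 = 3882.3
  Sum = 5473.9 ng/mL·h
Tail: C_last/k_e = 575.7/0.072 = 7995.833
AUC_0→∞ (oral suspension) = 5473.9 + 7995.833 = 13469.733 ng/mL·h
F = (AUC_ev/D_ev)/(AUC_iv/D_iv) = (13469.733/800)/(41300/200) = 16.8372/206.5 = 0.0815

F = 0.0815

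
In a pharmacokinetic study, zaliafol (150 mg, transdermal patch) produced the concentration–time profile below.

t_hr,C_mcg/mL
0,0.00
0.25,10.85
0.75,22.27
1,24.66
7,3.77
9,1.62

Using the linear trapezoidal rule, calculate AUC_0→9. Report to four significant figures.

Trapezoidal AUC_0→9:
  [0→0.25]: (0.00+10.85)/2 × 0.25 = 1.35625
  [0.25→0.75]: (10.85+22.27)/2 × 0.5 = 8.28
  [0.75→1]: (22.27+24.66)/2 × 0.25 = 5.86625
  [1→7]: (24.66+3.77)/2 × 6 = 85.29
  [7→9]: (3.77+1.62)/2 × 2 = 5.39
  Sum = 106.1825 mcg/mL·hr

AUC = 106.2 mcg/mL·hr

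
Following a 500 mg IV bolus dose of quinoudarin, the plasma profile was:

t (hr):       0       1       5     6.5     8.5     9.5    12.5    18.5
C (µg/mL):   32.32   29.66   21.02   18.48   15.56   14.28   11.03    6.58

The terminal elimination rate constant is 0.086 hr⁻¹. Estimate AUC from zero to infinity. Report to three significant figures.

Trapezoidal AUC_0→18.5:
  [0→1]: (32.32+29.66)/2 × 1 = 30.99
  [1→5]: (29.66+21.02)/2 × 4 = 101.36
  [5→6.5]: (21.02+18.48)/2 × 1.5 = 29.625
  [6.5→8.5]: (18.48+15.56)/2 × 2 = 34.04
  [8.5→9.5]: (15.56+14.28)/2 × 1 = 14.92
  [9.5→12.5]: (14.28+11.03)/2 × 3 = 37.965
  [12.5→18.5]: (11.03+6.58)/2 × 6 = 52.83
  Sum = 301.73 µg/mL·hr
Extrapolated tail: C_last / k_e = 6.58 / 0.086 = 76.512
AUC_0→∞ = 301.73 + 76.512 = 378.242 µg/mL·hr

AUC = 378 µg/mL·hr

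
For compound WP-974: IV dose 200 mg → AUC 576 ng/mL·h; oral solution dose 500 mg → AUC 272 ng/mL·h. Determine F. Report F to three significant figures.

F = (AUC_ev / D_ev) / (AUC_iv / D_iv)
  = (272/500) / (576/200)
  = 0.544 / 2.88 = 0.1889

F = 0.189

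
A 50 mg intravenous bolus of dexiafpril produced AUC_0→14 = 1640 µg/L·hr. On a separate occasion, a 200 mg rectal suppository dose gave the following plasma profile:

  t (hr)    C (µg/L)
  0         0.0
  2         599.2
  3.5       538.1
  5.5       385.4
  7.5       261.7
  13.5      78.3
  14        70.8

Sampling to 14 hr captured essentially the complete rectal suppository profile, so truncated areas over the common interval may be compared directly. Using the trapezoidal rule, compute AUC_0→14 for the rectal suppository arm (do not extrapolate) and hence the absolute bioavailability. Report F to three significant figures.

Trapezoidal AUC_0→14 (rectal suppository):
  [0→2]: (0.0+599.2)/2 × 2 = 599.2
  [2→3.5]: (599.2+538.1)/2 × 1.5 = 852.975
  [3.5→5.5]: (538.1+385.4)/2 × 2 = 923.5
  [5.5→7.5]: (385.4+261.7)/2 × 2 = 647.1
  [7.5→13.5]: (261.7+78.3)/2 × 6 = 1020.0
  [13.5→14]: (78.3+70.8)/2 × 0.5 = 37.275
  Sum = 4080.05 µg/L·hr
F = (AUC_ev/D_ev)/(AUC_iv/D_iv) = (4080.05/200)/(1640/50) = 20.40025/32.8 = 0.6220

F = 0.622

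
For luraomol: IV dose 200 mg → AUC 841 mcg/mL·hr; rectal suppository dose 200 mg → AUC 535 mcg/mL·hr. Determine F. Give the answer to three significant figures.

F = (AUC_ev / D_ev) / (AUC_iv / D_iv)
  = (535/200) / (841/200)
  = 2.675 / 4.205 = 0.6361

F = 0.636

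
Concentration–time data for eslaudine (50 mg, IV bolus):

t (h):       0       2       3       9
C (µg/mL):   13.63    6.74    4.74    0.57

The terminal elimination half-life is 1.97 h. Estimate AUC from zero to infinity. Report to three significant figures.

Trapezoidal AUC_0→9:
  [0→2]: (13.63+6.74)/2 × 2 = 20.37
  [2→3]: (6.74+4.74)/2 × 1 = 5.74
  [3→9]: (4.74+0.57)/2 × 6 = 15.93
  Sum = 42.04 µg/mL·h
k_e = ln2 / t½ = 0.693147 / 1.97 = 0.3519 h^-1
Extrapolated tail: C_last / k_e = 0.57 / 0.3519 = 1.620
AUC_0→∞ = 42.04 + 1.620 = 43.66 µg/mL·h

AUC = 43.7 µg/mL·h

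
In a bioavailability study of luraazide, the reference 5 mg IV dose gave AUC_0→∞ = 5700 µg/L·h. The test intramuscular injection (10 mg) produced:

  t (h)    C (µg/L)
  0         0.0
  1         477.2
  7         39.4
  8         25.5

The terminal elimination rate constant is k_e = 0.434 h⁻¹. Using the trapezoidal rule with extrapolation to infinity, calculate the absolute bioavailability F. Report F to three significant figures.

Trapezoidal AUC_0→8 (intramuscular injection):
  [0→1]: (0.0+477.2)/2 × 1 = 238.6
  [1→7]: (477.2+39.4)/2 × 6 = 1549.8
  [7→8]: (39.4+25.5)/2 × 1 = 32.45
  Sum = 1820.85 µg/L·h
Tail: C_last/k_e = 25.5/0.434 = 58.756
AUC_0→∞ (intramuscular injection) = 1820.85 + 58.756 = 1879.606 µg/L·h
F = (AUC_ev/D_ev)/(AUC_iv/D_iv) = (1879.606/10)/(5700/5) = 187.9606/1140 = 0.1649

F = 0.165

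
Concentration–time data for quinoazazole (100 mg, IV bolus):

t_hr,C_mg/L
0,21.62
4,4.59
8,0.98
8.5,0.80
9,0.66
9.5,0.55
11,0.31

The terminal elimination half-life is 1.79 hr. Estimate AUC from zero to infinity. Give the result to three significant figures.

Trapezoidal AUC_0→11:
  [0→4]: (21.62+4.59)/2 × 4 = 52.42
  [4→8]: (4.59+0.98)/2 × 4 = 11.14
  [8→8.5]: (0.98+0.80)/2 × 0.5 = 0.445
  [8.5→9]: (0.80+0.66)/2 × 0.5 = 0.365
  [9→9.5]: (0.66+0.55)/2 × 0.5 = 0.3025
  [9.5→11]: (0.55+0.31)/2 × 1.5 = 0.645
  Sum = 65.3175 mg/L·hr
k_e = ln2 / t½ = 0.693147 / 1.79 = 0.3872 hr^-1
Extrapolated tail: C_last / k_e = 0.31 / 0.3872 = 0.801
AUC_0→∞ = 65.3175 + 0.801 = 66.1185 mg/L·hr

AUC = 66.1 mg/L·hr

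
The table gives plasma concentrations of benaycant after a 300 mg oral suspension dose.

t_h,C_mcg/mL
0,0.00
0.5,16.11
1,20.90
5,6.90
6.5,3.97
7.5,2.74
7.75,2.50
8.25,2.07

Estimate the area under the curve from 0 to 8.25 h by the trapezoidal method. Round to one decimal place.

AUC = 82.2 mcg/mL·h

Trapezoidal AUC_0→8.25:
  [0→0.5]: (0.00+16.11)/2 × 0.5 = 4.0275
  [0.5→1]: (16.11+20.90)/2 × 0.5 = 9.2525
  [1→5]: (20.90+6.90)/2 × 4 = 55.6
  [5→6.5]: (6.90+3.97)/2 × 1.5 = 8.1525
  [6.5→7.5]: (3.97+2.74)/2 × 1 = 3.355
  [7.5→7.75]: (2.74+2.50)/2 × 0.25 = 0.655
  [7.75→8.25]: (2.50+2.07)/2 × 0.5 = 1.1425
  Sum = 82.185 mcg/mL·h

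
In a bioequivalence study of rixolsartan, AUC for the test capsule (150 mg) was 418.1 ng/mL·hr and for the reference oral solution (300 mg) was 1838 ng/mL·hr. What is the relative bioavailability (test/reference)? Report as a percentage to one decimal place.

F_rel = (AUC_test/D_test) / (AUC_ref/D_ref)
      = (418.1/150) / (1838/300)
      = 2.78733 / 6.12667 = 0.4550 = 45.50%

F_rel = 45.5%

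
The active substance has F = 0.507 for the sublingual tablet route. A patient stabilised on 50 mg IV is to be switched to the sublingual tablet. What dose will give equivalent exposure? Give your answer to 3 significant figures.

D_sublingual = 98.6 mg

For equal systemic exposure: F × D_ev = D_iv
D_ev = D_iv / F = 50 / 0.507 = 98.6193 mg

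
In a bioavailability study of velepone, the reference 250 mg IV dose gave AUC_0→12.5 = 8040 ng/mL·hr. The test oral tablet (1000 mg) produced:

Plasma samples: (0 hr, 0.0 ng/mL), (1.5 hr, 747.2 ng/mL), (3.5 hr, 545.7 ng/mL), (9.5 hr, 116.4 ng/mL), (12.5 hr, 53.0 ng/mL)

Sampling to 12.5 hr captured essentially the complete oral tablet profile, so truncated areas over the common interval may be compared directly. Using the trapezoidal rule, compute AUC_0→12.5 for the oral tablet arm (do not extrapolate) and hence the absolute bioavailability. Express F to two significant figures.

Trapezoidal AUC_0→12.5 (oral tablet):
  [0→1.5]: (0.0+747.2)/2 × 1.5 = 560.4
  [1.5→3.5]: (747.2+545.7)/2 × 2 = 1292.9
  [3.5→9.5]: (545.7+116.4)/2 × 6 = 1986.3
  [9.5→12.5]: (116.4+53.0)/2 × 3 = 254.1
  Sum = 4093.7 ng/mL·hr
F = (AUC_ev/D_ev)/(AUC_iv/D_iv) = (4093.7/1000)/(8040/250) = 4.0937/32.16 = 0.1273

F = 0.13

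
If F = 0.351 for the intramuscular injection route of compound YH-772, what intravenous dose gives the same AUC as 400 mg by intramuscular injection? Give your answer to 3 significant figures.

D_iv = 140 mg

Systemic exposure from an extravascular dose = F × D_ev, so the equivalent IV dose is F × D_ev.
D_iv = F × D_ev = 0.351 × 400 = 140.4 mg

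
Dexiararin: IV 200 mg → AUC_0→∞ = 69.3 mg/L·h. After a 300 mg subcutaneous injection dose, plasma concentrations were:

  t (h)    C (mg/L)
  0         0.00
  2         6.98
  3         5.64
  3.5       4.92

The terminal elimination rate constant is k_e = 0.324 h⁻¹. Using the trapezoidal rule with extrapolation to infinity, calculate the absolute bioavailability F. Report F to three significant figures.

F = 0.299

Trapezoidal AUC_0→3.5 (subcutaneous injection):
  [0→2]: (0.00+6.98)/2 × 2 = 6.98
  [2→3]: (6.98+5.64)/2 × 1 = 6.31
  [3→3.5]: (5.64+4.92)/2 × 0.5 = 2.64
  Sum = 15.93 mg/L·h
Tail: C_last/k_e = 4.92/0.324 = 15.185
AUC_0→∞ (subcutaneous injection) = 15.93 + 15.185 = 31.115 mg/L·h
F = (AUC_ev/D_ev)/(AUC_iv/D_iv) = (31.115/300)/(69.3/200) = 0.103717/0.3465 = 0.2993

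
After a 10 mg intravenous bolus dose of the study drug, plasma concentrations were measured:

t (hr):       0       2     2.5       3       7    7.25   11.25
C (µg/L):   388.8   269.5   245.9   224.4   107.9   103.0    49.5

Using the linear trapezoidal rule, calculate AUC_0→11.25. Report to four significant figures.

AUC = 1901 µg/L·hr

Trapezoidal AUC_0→11.25:
  [0→2]: (388.8+269.5)/2 × 2 = 658.3
  [2→2.5]: (269.5+245.9)/2 × 0.5 = 128.85
  [2.5→3]: (245.9+224.4)/2 × 0.5 = 117.575
  [3→7]: (224.4+107.9)/2 × 4 = 664.6
  [7→7.25]: (107.9+103.0)/2 × 0.25 = 26.3625
  [7.25→11.25]: (103.0+49.5)/2 × 4 = 305.0
  Sum = 1900.6875 µg/L·hr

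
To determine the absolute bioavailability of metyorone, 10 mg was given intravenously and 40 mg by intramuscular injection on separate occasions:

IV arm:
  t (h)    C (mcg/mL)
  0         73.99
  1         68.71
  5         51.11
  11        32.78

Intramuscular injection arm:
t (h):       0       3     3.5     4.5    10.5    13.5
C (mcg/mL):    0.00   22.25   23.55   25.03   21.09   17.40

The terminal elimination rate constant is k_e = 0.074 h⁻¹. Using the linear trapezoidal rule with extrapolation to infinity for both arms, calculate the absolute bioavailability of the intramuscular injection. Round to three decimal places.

F = 0.124

Trapezoidal AUC_0→11 (IV):
  [0→1]: (73.99+68.71)/2 × 1 = 71.35
  [1→5]: (68.71+51.11)/2 × 4 = 239.64
  [5→11]: (51.11+32.78)/2 × 6 = 251.67
  Sum = 562.66 mcg/mL·h
IV tail: 32.78/0.074 = 442.973; AUC_iv,0→∞ = 562.66 + 442.973 = 1005.633 mcg/mL·h
Trapezoidal AUC_0→13.5 (intramuscular injection):
  [0→3]: (0.00+22.25)/2 × 3 = 33.375
  [3→3.5]: (22.25+23.55)/2 × 0.5 = 11.45
  [3.5→4.5]: (23.55+25.03)/2 × 1 = 24.29
  [4.5→10.5]: (25.03+21.09)/2 × 6 = 138.36
  [10.5→13.5]: (21.09+17.40)/2 × 3 = 57.735
  Sum = 265.21 mcg/mL·h
intramuscular injection tail: 17.40/0.074 = 235.135; AUC_ev,0→∞ = 265.21 + 235.135 = 500.345 mcg/mL·h
F = (AUC_ev/D_ev)/(AUC_iv/D_iv) = (500.345/40)/(1005.633/10) = 12.508625/100.5633 = 0.1244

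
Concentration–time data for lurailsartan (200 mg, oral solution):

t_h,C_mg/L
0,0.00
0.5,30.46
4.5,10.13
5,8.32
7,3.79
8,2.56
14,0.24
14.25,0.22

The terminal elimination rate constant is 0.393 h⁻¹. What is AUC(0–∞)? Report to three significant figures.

Trapezoidal AUC_0→14.25:
  [0→0.5]: (0.00+30.46)/2 × 0.5 = 7.615
  [0.5→4.5]: (30.46+10.13)/2 × 4 = 81.18
  [4.5→5]: (10.13+8.32)/2 × 0.5 = 4.6125
  [5→7]: (8.32+3.79)/2 × 2 = 12.11
  [7→8]: (3.79+2.56)/2 × 1 = 3.175
  [8→14]: (2.56+0.24)/2 × 6 = 8.4
  [14→14.25]: (0.24+0.22)/2 × 0.25 = 0.0575
  Sum = 117.15 mg/L·h
Extrapolated tail: C_last / k_e = 0.22 / 0.393 = 0.560
AUC_0→∞ = 117.15 + 0.560 = 117.71 mg/L·h

AUC = 118 mg/L·h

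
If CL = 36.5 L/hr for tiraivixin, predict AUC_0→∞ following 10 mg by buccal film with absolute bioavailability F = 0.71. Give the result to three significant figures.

AUC = 0.195 mg/L·hr

AUC_0→∞ = F × Dose / CL
        = 0.71 × 10 / 36.5 = 0.194521 mg/L·hr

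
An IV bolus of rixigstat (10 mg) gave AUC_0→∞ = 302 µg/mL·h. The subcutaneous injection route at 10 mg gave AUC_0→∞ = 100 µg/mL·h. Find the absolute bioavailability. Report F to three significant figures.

F = 0.331

F = (AUC_ev / D_ev) / (AUC_iv / D_iv)
  = (100/10) / (302/10)
  = 10 / 30.2 = 0.3311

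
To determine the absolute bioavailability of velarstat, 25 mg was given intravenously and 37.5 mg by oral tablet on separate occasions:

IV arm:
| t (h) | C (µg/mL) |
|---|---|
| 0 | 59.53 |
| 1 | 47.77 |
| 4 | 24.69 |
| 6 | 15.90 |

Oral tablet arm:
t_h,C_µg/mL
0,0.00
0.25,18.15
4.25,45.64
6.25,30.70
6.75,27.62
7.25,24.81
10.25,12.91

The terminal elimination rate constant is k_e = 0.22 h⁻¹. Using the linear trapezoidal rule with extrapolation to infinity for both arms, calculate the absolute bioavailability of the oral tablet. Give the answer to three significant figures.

Trapezoidal AUC_0→6 (IV):
  [0→1]: (59.53+47.77)/2 × 1 = 53.65
  [1→4]: (47.77+24.69)/2 × 3 = 108.69
  [4→6]: (24.69+15.90)/2 × 2 = 40.59
  Sum = 202.93 µg/mL·h
IV tail: 15.90/0.22 = 72.273; AUC_iv,0→∞ = 202.93 + 72.273 = 275.203 µg/mL·h
Trapezoidal AUC_0→10.25 (oral tablet):
  [0→0.25]: (0.00+18.15)/2 × 0.25 = 2.26875
  [0.25→4.25]: (18.15+45.64)/2 × 4 = 127.58
  [4.25→6.25]: (45.64+30.70)/2 × 2 = 76.34
  [6.25→6.75]: (30.70+27.62)/2 × 0.5 = 14.58
  [6.75→7.25]: (27.62+24.81)/2 × 0.5 = 13.1075
  [7.25→10.25]: (24.81+12.91)/2 × 3 = 56.58
  Sum = 290.45625 µg/mL·h
oral tablet tail: 12.91/0.22 = 58.682; AUC_ev,0→∞ = 290.45625 + 58.682 = 349.13825 µg/mL·h
F = (AUC_ev/D_ev)/(AUC_iv/D_iv) = (349.13825/37.5)/(275.203/25) = 9.31035/11.00812 = 0.8458

F = 0.846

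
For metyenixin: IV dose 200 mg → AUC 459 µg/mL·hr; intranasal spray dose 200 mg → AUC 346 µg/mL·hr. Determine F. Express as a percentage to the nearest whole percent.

F = (AUC_ev / D_ev) / (AUC_iv / D_iv)
  = (346/200) / (459/200)
  = 1.73 / 2.295 = 0.7538
  = 75.38%

F = 75%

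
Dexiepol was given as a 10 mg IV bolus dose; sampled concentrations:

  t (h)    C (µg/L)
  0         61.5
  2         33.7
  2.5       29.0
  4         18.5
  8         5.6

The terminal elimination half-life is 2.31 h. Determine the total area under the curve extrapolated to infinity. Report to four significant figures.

AUC = 213.4 µg/L·h

Trapezoidal AUC_0→8:
  [0→2]: (61.5+33.7)/2 × 2 = 95.2
  [2→2.5]: (33.7+29.0)/2 × 0.5 = 15.675
  [2.5→4]: (29.0+18.5)/2 × 1.5 = 35.625
  [4→8]: (18.5+5.6)/2 × 4 = 48.2
  Sum = 194.7 µg/L·h
k_e = ln2 / t½ = 0.693147 / 2.31 = 0.3001 h^-1
Extrapolated tail: C_last / k_e = 5.6 / 0.3001 = 18.660
AUC_0→∞ = 194.7 + 18.660 = 213.36 µg/L·h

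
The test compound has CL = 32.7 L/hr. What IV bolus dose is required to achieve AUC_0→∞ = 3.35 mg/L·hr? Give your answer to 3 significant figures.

Dose = 110 mg

Dose_iv = CL × AUC_0→∞
     = 32.7 × 3.35 = 109.545 mg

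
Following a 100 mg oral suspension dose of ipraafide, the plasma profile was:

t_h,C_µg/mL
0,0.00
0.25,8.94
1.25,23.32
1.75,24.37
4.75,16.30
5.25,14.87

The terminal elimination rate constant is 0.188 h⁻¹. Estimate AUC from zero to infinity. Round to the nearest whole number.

Trapezoidal AUC_0→5.25:
  [0→0.25]: (0.00+8.94)/2 × 0.25 = 1.1175
  [0.25→1.25]: (8.94+23.32)/2 × 1 = 16.13
  [1.25→1.75]: (23.32+24.37)/2 × 0.5 = 11.9225
  [1.75→4.75]: (24.37+16.30)/2 × 3 = 61.005
  [4.75→5.25]: (16.30+14.87)/2 × 0.5 = 7.7925
  Sum = 97.9675 µg/mL·h
Extrapolated tail: C_last / k_e = 14.87 / 0.188 = 79.096
AUC_0→∞ = 97.9675 + 79.096 = 177.0635 µg/mL·h

AUC = 177 µg/mL·h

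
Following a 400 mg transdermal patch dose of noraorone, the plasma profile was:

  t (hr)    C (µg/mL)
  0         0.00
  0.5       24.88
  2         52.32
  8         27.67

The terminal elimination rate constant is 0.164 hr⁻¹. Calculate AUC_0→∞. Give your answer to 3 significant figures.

AUC = 473 µg/mL·hr

Trapezoidal AUC_0→8:
  [0→0.5]: (0.00+24.88)/2 × 0.5 = 6.22
  [0.5→2]: (24.88+52.32)/2 × 1.5 = 57.9
  [2→8]: (52.32+27.67)/2 × 6 = 239.97
  Sum = 304.09 µg/mL·hr
Extrapolated tail: C_last / k_e = 27.67 / 0.164 = 168.720
AUC_0→∞ = 304.09 + 168.720 = 472.81 µg/mL·hr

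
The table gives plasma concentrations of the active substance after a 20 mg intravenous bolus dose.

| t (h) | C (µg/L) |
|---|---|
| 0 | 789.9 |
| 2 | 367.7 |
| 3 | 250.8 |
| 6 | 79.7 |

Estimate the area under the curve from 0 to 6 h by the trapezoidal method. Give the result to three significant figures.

AUC = 1960 µg/L·h

Trapezoidal AUC_0→6:
  [0→2]: (789.9+367.7)/2 × 2 = 1157.6
  [2→3]: (367.7+250.8)/2 × 1 = 309.25
  [3→6]: (250.8+79.7)/2 × 3 = 495.75
  Sum = 1962.6 µg/L·h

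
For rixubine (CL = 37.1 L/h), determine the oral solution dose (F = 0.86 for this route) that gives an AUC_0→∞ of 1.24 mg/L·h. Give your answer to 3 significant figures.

Dose = 53.5 mg

Dose = CL × AUC_0→∞ / F
     = 37.1 × 1.24 / 0.86 = 53.493 mg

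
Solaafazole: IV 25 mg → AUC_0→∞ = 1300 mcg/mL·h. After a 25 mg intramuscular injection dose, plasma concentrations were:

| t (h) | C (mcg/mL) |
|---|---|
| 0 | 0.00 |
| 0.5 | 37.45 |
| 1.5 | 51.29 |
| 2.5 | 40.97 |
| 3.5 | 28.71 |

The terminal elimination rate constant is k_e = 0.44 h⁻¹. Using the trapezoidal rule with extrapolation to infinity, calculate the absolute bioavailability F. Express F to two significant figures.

F = 0.15

Trapezoidal AUC_0→3.5 (intramuscular injection):
  [0→0.5]: (0.00+37.45)/2 × 0.5 = 9.3625
  [0.5→1.5]: (37.45+51.29)/2 × 1 = 44.37
  [1.5→2.5]: (51.29+40.97)/2 × 1 = 46.13
  [2.5→3.5]: (40.97+28.71)/2 × 1 = 34.84
  Sum = 134.7025 mcg/mL·h
Tail: C_last/k_e = 28.71/0.44 = 65.250
AUC_0→∞ (intramuscular injection) = 134.7025 + 65.250 = 199.9525 mcg/mL·h
F = (AUC_ev/D_ev)/(AUC_iv/D_iv) = (199.9525/25)/(1300/25) = 7.9981/52 = 0.1538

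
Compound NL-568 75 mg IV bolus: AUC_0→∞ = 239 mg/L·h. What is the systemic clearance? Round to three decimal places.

CL = Dose_iv / AUC_0→∞
   = 75 / 239 = 0.313808 L/h

CL = 0.314 L/h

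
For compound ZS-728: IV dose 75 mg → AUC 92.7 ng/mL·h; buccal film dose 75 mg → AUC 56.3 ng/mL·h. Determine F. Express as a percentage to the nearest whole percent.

F = (AUC_ev / D_ev) / (AUC_iv / D_iv)
  = (56.3/75) / (92.7/75)
  = 0.750667 / 1.236 = 0.6073
  = 60.73%

F = 61%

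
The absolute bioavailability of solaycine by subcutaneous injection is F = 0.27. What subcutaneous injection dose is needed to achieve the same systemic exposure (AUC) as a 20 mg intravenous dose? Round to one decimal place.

D_subcutaneous = 74.1 mg

For equal systemic exposure: F × D_ev = D_iv
D_ev = D_iv / F = 20 / 0.27 = 74.0741 mg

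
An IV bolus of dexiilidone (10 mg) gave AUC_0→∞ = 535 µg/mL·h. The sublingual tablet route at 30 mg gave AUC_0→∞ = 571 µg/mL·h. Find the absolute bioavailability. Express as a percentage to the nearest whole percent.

F = (AUC_ev / D_ev) / (AUC_iv / D_iv)
  = (571/30) / (535/10)
  = 19.0333 / 53.5 = 0.3558
  = 35.58%

F = 36%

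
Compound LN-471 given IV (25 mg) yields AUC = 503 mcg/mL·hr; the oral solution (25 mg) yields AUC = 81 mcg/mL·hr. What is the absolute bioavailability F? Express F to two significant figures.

F = (AUC_ev / D_ev) / (AUC_iv / D_iv)
  = (81/25) / (503/25)
  = 3.24 / 20.12 = 0.1610

F = 0.16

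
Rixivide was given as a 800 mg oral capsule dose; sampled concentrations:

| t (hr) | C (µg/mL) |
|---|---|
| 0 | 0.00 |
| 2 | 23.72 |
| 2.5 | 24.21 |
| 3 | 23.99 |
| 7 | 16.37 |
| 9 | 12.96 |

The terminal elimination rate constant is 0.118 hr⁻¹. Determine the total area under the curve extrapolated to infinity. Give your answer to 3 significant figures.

Trapezoidal AUC_0→9:
  [0→2]: (0.00+23.72)/2 × 2 = 23.72
  [2→2.5]: (23.72+24.21)/2 × 0.5 = 11.9825
  [2.5→3]: (24.21+23.99)/2 × 0.5 = 12.05
  [3→7]: (23.99+16.37)/2 × 4 = 80.72
  [7→9]: (16.37+12.96)/2 × 2 = 29.33
  Sum = 157.8025 µg/mL·hr
Extrapolated tail: C_last / k_e = 12.96 / 0.118 = 109.831
AUC_0→∞ = 157.8025 + 109.831 = 267.6335 µg/mL·hr

AUC = 268 µg/mL·hr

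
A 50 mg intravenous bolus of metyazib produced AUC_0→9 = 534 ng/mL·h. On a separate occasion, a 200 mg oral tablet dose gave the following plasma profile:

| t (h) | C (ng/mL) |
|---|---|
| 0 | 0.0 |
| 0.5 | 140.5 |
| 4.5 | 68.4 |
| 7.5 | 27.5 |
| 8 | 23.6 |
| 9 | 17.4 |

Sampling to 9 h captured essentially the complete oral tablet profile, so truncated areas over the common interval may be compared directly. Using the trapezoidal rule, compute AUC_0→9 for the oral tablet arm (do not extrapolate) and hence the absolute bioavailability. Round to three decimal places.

Trapezoidal AUC_0→9 (oral tablet):
  [0→0.5]: (0.0+140.5)/2 × 0.5 = 35.125
  [0.5→4.5]: (140.5+68.4)/2 × 4 = 417.8
  [4.5→7.5]: (68.4+27.5)/2 × 3 = 143.85
  [7.5→8]: (27.5+23.6)/2 × 0.5 = 12.775
  [8→9]: (23.6+17.4)/2 × 1 = 20.5
  Sum = 630.05 ng/mL·h
F = (AUC_ev/D_ev)/(AUC_iv/D_iv) = (630.05/200)/(534/50) = 3.15025/10.68 = 0.2950

F = 0.295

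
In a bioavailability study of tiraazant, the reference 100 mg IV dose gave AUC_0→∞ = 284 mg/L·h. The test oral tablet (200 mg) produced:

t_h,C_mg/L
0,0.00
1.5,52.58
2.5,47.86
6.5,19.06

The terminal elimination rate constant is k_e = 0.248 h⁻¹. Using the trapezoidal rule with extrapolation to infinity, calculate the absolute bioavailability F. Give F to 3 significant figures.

F = 0.529

Trapezoidal AUC_0→6.5 (oral tablet):
  [0→1.5]: (0.00+52.58)/2 × 1.5 = 39.435
  [1.5→2.5]: (52.58+47.86)/2 × 1 = 50.22
  [2.5→6.5]: (47.86+19.06)/2 × 4 = 133.84
  Sum = 223.495 mg/L·h
Tail: C_last/k_e = 19.06/0.248 = 76.855
AUC_0→∞ (oral tablet) = 223.495 + 76.855 = 300.35 mg/L·h
F = (AUC_ev/D_ev)/(AUC_iv/D_iv) = (300.35/200)/(284/100) = 1.50175/2.84 = 0.5288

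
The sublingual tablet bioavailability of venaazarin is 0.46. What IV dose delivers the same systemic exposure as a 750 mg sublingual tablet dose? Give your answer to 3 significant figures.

Systemic exposure from an extravascular dose = F × D_ev, so the equivalent IV dose is F × D_ev.
D_iv = F × D_ev = 0.46 × 750 = 345 mg

D_iv = 345 mg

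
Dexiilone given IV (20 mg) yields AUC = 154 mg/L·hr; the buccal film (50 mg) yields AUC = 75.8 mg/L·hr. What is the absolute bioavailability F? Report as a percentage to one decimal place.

F = 19.7%

F = (AUC_ev / D_ev) / (AUC_iv / D_iv)
  = (75.8/50) / (154/20)
  = 1.516 / 7.7 = 0.1969
  = 19.69%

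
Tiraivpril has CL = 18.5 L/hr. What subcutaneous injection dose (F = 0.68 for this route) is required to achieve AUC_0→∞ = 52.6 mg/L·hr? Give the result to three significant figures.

Dose = CL × AUC_0→∞ / F
     = 18.5 × 52.6 / 0.68 = 1431.03 mg

Dose = 1430 mg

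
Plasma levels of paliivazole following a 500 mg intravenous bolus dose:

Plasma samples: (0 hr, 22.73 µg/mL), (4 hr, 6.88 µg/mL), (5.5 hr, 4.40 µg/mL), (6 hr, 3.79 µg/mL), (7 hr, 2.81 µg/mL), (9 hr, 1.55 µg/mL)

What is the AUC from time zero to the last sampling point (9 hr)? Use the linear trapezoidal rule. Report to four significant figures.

Trapezoidal AUC_0→9:
  [0→4]: (22.73+6.88)/2 × 4 = 59.22
  [4→5.5]: (6.88+4.40)/2 × 1.5 = 8.46
  [5.5→6]: (4.40+3.79)/2 × 0.5 = 2.0475
  [6→7]: (3.79+2.81)/2 × 1 = 3.3
  [7→9]: (2.81+1.55)/2 × 2 = 4.36
  Sum = 77.3875 µg/mL·hr

AUC = 77.39 µg/mL·hr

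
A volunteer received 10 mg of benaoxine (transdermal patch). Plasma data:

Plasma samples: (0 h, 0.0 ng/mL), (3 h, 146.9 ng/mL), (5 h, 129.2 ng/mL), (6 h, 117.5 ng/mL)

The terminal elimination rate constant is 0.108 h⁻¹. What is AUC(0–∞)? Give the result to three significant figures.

AUC = 1710 ng/mL·h

Trapezoidal AUC_0→6:
  [0→3]: (0.0+146.9)/2 × 3 = 220.35
  [3→5]: (146.9+129.2)/2 × 2 = 276.1
  [5→6]: (129.2+117.5)/2 × 1 = 123.35
  Sum = 619.8 ng/mL·h
Extrapolated tail: C_last / k_e = 117.5 / 0.108 = 1087.963
AUC_0→∞ = 619.8 + 1087.963 = 1707.763 ng/mL·h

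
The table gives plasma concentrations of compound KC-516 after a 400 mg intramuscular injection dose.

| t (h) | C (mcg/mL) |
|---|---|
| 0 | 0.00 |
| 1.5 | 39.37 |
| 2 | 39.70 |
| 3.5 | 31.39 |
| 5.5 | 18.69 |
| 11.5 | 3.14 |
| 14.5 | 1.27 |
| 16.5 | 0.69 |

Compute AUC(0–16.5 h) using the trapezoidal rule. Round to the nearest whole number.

AUC = 227 mcg/mL·h

Trapezoidal AUC_0→16.5:
  [0→1.5]: (0.00+39.37)/2 × 1.5 = 29.5275
  [1.5→2]: (39.37+39.70)/2 × 0.5 = 19.7675
  [2→3.5]: (39.70+31.39)/2 × 1.5 = 53.3175
  [3.5→5.5]: (31.39+18.69)/2 × 2 = 50.08
  [5.5→11.5]: (18.69+3.14)/2 × 6 = 65.49
  [11.5→14.5]: (3.14+1.27)/2 × 3 = 6.615
  [14.5→16.5]: (1.27+0.69)/2 × 2 = 1.96
  Sum = 226.7575 mcg/mL·h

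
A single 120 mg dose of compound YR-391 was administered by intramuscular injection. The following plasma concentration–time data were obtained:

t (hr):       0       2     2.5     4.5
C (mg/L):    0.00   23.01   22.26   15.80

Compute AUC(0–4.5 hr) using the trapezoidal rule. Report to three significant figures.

AUC = 72.4 mg/L·hr

Trapezoidal AUC_0→4.5:
  [0→2]: (0.00+23.01)/2 × 2 = 23.01
  [2→2.5]: (23.01+22.26)/2 × 0.5 = 11.3175
  [2.5→4.5]: (22.26+15.80)/2 × 2 = 38.06
  Sum = 72.3875 mg/L·hr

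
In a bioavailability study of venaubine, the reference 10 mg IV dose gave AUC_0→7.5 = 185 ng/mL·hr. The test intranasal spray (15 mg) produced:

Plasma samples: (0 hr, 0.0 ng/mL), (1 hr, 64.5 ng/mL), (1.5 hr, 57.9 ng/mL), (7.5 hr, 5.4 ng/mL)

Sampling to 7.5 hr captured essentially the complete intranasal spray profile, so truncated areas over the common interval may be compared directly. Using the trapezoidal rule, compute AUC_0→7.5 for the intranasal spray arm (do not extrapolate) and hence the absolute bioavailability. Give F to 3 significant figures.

F = 0.911

Trapezoidal AUC_0→7.5 (intranasal spray):
  [0→1]: (0.0+64.5)/2 × 1 = 32.25
  [1→1.5]: (64.5+57.9)/2 × 0.5 = 30.6
  [1.5→7.5]: (57.9+5.4)/2 × 6 = 189.9
  Sum = 252.75 ng/mL·hr
F = (AUC_ev/D_ev)/(AUC_iv/D_iv) = (252.75/15)/(185/10) = 16.85/18.5 = 0.9108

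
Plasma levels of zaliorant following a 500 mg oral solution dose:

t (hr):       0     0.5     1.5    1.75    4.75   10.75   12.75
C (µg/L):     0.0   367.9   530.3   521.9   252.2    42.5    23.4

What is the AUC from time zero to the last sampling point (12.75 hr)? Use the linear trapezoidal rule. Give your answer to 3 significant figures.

Trapezoidal AUC_0→12.75:
  [0→0.5]: (0.0+367.9)/2 × 0.5 = 91.975
  [0.5→1.5]: (367.9+530.3)/2 × 1 = 449.1
  [1.5→1.75]: (530.3+521.9)/2 × 0.25 = 131.525
  [1.75→4.75]: (521.9+252.2)/2 × 3 = 1161.15
  [4.75→10.75]: (252.2+42.5)/2 × 6 = 884.1
  [10.75→12.75]: (42.5+23.4)/2 × 2 = 65.9
  Sum = 2783.75 µg/L·hr

AUC = 2780 µg/L·hr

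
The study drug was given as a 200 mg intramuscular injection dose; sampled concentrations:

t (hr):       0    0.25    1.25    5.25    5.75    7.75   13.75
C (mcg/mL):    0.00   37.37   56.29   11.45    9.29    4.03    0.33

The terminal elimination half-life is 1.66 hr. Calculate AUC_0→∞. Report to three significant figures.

Trapezoidal AUC_0→13.75:
  [0→0.25]: (0.00+37.37)/2 × 0.25 = 4.67125
  [0.25→1.25]: (37.37+56.29)/2 × 1 = 46.83
  [1.25→5.25]: (56.29+11.45)/2 × 4 = 135.48
  [5.25→5.75]: (11.45+9.29)/2 × 0.5 = 5.185
  [5.75→7.75]: (9.29+4.03)/2 × 2 = 13.32
  [7.75→13.75]: (4.03+0.33)/2 × 6 = 13.08
  Sum = 218.56625 mcg/mL·hr
k_e = ln2 / t½ = 0.693147 / 1.66 = 0.4176 hr^-1
Extrapolated tail: C_last / k_e = 0.33 / 0.4176 = 0.790
AUC_0→∞ = 218.56625 + 0.790 = 219.35625 mcg/mL·hr

AUC = 219 mcg/mL·hr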